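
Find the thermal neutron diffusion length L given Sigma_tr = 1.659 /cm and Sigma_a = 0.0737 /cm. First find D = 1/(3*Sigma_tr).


D = 1 / (3 * Sigma_tr) = 1 / (3 * 1.659) = 0.2009243 cm
L = sqrt(D / Sigma_a)
L = sqrt(0.2009243 / 0.0737)
L = 1.6511 cm

1.6511


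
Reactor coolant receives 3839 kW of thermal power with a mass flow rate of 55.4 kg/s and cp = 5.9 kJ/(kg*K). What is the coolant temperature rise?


dT = Q / (m_dot * cp)
dT = 3839 / (55.4 * 5.9)
dT = 11.745 C

11.745


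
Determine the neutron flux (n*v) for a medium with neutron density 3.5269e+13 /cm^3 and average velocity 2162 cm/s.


phi = n * v
phi = 3.5269e+13 * 2162
phi = 7.6252e+16 /cm^2/s

7.6252e+16


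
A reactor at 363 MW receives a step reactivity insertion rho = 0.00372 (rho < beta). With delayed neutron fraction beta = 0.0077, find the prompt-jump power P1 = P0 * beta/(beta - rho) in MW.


P1/P0 = beta / (beta - rho)
P1/P0 = 0.0077 / (0.0077 - 0.00372) = 1.934673
P1 = 363 * 1.934673 = 702.29 MW

702.29


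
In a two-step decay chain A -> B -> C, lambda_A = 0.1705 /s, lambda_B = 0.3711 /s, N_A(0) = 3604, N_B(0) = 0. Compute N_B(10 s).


N_B(t) = lambda_A * N_A0 / (lambda_B - lambda_A) * [exp(-lambda_A*t) - exp(-lambda_B*t)]
exp(-0.1705*10) = 0.1817724; exp(-0.3711*10) = 0.02445306
N_B = 0.1705 * 3604 / (0.3711 - 0.1705) * (0.1817724 - 0.02445306)
N_B = 481.90

481.90


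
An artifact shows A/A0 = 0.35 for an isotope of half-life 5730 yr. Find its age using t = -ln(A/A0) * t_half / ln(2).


lambda = ln(2) / t_half = ln(2) / 5730 = 1.209681e-04 /yr
t = -ln(A/A0) / lambda
t = -ln(0.35) / 1.209681e-04
t = 8678.5 yr

8678.5


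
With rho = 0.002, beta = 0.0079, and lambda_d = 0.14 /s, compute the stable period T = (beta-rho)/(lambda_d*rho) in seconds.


T = (beta - rho) / (lambda_d * rho)
T = (0.0079 - 0.002) / (0.14 * 0.002)
T = 21.071 s

21.071


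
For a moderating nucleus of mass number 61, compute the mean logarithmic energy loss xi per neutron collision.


xi = 1 + (A-1)^2/(2A) * ln((A-1)/(A+1))
xi = 1 + (61-1)^2/(2*61) * ln((61-1)/(61 +1))
xi = 0.032431

0.032431


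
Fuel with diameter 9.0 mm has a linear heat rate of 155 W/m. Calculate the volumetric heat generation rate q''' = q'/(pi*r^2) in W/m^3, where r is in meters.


r = D / 2 / 1000 = 9.0 / 2 / 1000 = 0.0045 m
q''' = q' / (pi * r^2)
q''' = 155 / (pi * 0.0045^2)
q''' = 2.4364e+06 W/m^3

2.4364e+06


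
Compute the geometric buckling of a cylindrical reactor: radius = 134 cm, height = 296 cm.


B^2 = (2.405/R)^2 + (pi/H)^2
B^2 = (2.405/134)^2 + (pi/296)^2
B^2 = 4.3477e-04 /cm^2

4.3477e-04


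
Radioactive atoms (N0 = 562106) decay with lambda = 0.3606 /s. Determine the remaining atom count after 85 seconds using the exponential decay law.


N = N0 * exp(-lambda * t)
N = 562106 * exp(-0.3606 * 85)
N = 2.7432e-08

2.7432e-08


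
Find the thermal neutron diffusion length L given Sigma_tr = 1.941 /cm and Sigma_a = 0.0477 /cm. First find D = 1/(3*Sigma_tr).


D = 1 / (3 * Sigma_tr) = 1 / (3 * 1.941) = 0.1717328 cm
L = sqrt(D / Sigma_a)
L = sqrt(0.1717328 / 0.0477)
L = 1.8974 cm

1.8974


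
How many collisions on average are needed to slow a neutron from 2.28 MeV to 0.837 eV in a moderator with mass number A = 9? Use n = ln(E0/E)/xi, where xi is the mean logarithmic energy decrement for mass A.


xi = 1 + (A-1)^2/(2A)*ln((A-1)/(A+1)) = 0.2066007 (for A = 9)
n = ln(E0/E) / xi
n = ln(2.28e6 / 0.837) / 0.2066007
n = ln(2.724014e+06) / 0.2066007 = 71.721

71.721


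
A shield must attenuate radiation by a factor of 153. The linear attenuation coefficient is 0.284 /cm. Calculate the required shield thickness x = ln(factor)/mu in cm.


x = ln(factor) / mu
x = ln(153) / 0.284
x = 17.713 cm

17.713


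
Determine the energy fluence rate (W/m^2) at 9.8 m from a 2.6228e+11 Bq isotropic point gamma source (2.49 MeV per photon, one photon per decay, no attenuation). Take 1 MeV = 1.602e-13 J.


psi = A * E * 1.602e-13 / (4*pi*r^2)
psi = 2.6228e+11 * 2.49 * 1.602e-13 / (4*pi*9.8^2)
psi = 8.6689e-05 W/m^2

8.6689e-05


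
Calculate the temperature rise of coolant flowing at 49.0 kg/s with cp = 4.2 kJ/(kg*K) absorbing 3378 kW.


dT = Q / (m_dot * cp)
dT = 3378 / (49.0 * 4.2)
dT = 16.414 C

16.414


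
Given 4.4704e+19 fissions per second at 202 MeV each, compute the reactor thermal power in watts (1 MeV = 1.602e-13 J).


P = fission_rate * E_MeV * 1.602e-13
P = 4.4704e+19 * 202 * 1.602e-13
P = 1.4466e+09 W

1.4466e+09


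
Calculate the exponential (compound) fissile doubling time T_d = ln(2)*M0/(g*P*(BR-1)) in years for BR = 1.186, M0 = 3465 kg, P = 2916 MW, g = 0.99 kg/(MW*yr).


Breeding gain G = BR - 1 = 1.186 - 1 = 0.186
Fissile production rate = g * P * G = 0.99 * 2916 * 0.186 = 536.95224 kg/yr
T_d = ln(2) * M0 / (g * P * G)
T_d = ln(2) * 3465 / 536.95224 = 4.4729 yr

4.4729


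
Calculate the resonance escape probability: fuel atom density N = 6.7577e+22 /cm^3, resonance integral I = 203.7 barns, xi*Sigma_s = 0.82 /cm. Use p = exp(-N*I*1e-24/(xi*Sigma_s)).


p = exp(-N * I * 1e-24 / (xi*Sigma_s))
p = exp(-6.7577e+22 * 203.7 * 1e-24 / 0.82)
p = 5.1221e-08

5.1221e-08


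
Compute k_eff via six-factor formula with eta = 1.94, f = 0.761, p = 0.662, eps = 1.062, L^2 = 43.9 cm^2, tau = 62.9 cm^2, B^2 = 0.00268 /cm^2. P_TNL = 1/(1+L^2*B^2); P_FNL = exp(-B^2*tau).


k_inf = eta*f*p*eps = 1.94*0.761*0.662*1.062 = 1.037932
P_TNL = 1/(1 + L^2*B^2) = 1/(1 + 43.9*0.00268) = 0.8947329
P_FNL = exp(-B^2*tau) = exp(-0.00268*62.9) = 0.8448704
k_eff = k_inf * P_TNL * P_FNL = 1.037932 * 0.8947329 * 0.8448704
k_eff = 0.78461

0.78461


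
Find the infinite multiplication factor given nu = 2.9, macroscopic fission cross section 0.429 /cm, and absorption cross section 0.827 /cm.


k_inf = nu * Sigma_f / Sigma_a
k_inf = 2.9 * 0.429 / 0.827
k_inf = 1.5044

1.5044


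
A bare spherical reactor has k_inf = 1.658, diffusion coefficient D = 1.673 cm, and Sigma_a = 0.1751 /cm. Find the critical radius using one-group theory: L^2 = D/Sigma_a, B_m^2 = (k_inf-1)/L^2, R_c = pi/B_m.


L^2 = D / Sigma_a = 1.673 / 0.1751 = 9.554540 cm^2
B_m^2 = (k_inf - 1) / L^2 = (1.658 - 1) / 9.554540 = 0.06886778 /cm^2
For a bare sphere: B_g = pi/R, so R_c = pi / sqrt(B_m^2)
R_c = pi / sqrt(0.06886778) = 11.971 cm

11.971


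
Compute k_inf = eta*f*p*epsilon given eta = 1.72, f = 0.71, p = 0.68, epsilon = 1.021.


k_inf = eta * f * p * epsilon
k_inf = 1.72 * 0.71 * 0.68 * 1.021
k_inf = 0.84785

0.84785


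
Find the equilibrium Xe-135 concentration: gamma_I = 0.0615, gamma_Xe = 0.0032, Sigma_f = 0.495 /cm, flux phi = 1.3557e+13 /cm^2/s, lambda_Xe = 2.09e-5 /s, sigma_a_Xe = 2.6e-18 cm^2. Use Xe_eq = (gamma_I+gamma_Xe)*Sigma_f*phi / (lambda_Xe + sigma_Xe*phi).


Xe_eq = (gamma_I + gamma_Xe) * Sigma_f * phi / (lambda_Xe + sigma_Xe * phi)
Numerator = (0.0615 + 0.0032) * 0.495 * 1.3557e+13 = 4.341833e+11
Denominator = 2.09e-5 + 2.6e-18 * 1.3557e+13 = 5.614820e-05
Xe_eq = 4.341833e+11 / 5.614820e-05 = 7.7328e+15 /cm^3

7.7328e+15


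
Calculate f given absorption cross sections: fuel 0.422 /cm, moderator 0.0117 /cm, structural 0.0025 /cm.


f = Sigma_a_fuel / (Sigma_a_fuel + Sigma_a_mod + Sigma_a_other)
f = 0.422 / (0.422 + 0.0117 + 0.0025)
f = 0.96745

0.96745


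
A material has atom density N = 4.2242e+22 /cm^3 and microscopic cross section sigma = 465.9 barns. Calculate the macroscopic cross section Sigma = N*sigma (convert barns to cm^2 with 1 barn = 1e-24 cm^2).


Sigma = N * sigma_barns * 1e-24
Sigma = 4.2242e+22 * 465.9 * 1e-24
Sigma = 19.681 /cm

19.681


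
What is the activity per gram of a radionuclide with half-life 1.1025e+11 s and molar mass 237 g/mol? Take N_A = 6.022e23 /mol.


lambda = ln(2) / t_half = ln(2) / 1.1025e+11 = 6.287049e-12 /s
SA = lambda * N_A / M
SA = 6.287049e-12 * 6.022e23 / 237
SA = 1.5975e+10 Bq/g

1.5975e+10


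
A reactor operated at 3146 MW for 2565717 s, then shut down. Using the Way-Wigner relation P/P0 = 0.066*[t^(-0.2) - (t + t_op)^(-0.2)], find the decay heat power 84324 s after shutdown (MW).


P/P0 = 0.066 * [t^(-0.2) - (t + t_op)^(-0.2)]
P/P0 = 0.066 * [84324^(-0.2) - (84324 + 2565717)^(-0.2)]
P/P0 = 0.066 * [0.1034689 - 0.05192177] = 0.003402111
P = 3146 * 0.003402111 = 10.703 MW

10.703


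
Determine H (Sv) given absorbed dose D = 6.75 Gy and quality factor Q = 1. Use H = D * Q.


H = D * Q
H = 6.75 * 1
H = 6.7500 Sv

6.7500


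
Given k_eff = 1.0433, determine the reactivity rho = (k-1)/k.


rho = (k_eff - 1) / k_eff
rho = (1.0433 - 1) / 1.0433
rho = 0.041503

0.041503


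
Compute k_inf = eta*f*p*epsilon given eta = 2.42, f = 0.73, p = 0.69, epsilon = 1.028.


k_inf = eta * f * p * epsilon
k_inf = 2.42 * 0.73 * 0.69 * 1.028
k_inf = 1.2531

1.2531


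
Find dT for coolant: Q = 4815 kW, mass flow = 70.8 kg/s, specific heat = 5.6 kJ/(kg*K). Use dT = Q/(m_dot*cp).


dT = Q / (m_dot * cp)
dT = 4815 / (70.8 * 5.6)
dT = 12.144 C

12.144


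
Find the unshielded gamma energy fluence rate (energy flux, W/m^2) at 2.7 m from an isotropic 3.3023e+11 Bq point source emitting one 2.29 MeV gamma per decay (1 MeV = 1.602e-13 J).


psi = A * E * 1.602e-13 / (4*pi*r^2)
psi = 3.3023e+11 * 2.29 * 1.602e-13 / (4*pi*2.7^2)
psi = 0.0013224 W/m^2

0.0013224


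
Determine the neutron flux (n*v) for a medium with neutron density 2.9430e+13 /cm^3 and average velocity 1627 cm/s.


phi = n * v
phi = 2.9430e+13 * 1627
phi = 4.7883e+16 /cm^2/s

4.7883e+16


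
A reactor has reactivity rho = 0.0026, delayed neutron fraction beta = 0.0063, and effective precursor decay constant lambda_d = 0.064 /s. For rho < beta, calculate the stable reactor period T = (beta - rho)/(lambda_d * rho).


T = (beta - rho) / (lambda_d * rho)
T = (0.0063 - 0.0026) / (0.064 * 0.0026)
T = 22.236 s

22.236


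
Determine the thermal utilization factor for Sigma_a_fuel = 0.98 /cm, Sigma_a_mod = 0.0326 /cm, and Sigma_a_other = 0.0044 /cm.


f = Sigma_a_fuel / (Sigma_a_fuel + Sigma_a_mod + Sigma_a_other)
f = 0.98 / (0.98 + 0.0326 + 0.0044)
f = 0.96362

0.96362


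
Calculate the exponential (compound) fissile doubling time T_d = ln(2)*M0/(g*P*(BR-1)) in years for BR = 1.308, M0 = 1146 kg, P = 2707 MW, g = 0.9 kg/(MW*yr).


Breeding gain G = BR - 1 = 1.308 - 1 = 0.308
Fissile production rate = g * P * G = 0.9 * 2707 * 0.308 = 750.3804 kg/yr
T_d = ln(2) * M0 / (g * P * G)
T_d = ln(2) * 1146 / 750.3804 = 1.0586 yr

1.0586


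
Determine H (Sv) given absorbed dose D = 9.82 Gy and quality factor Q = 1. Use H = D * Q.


H = D * Q
H = 9.82 * 1
H = 9.8200 Sv

9.8200


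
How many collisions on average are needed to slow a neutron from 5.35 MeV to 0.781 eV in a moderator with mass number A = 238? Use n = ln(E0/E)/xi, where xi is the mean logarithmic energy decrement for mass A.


xi = 1 + (A-1)^2/(2A)*ln((A-1)/(A+1)) = 0.008379872 (for A = 238)
n = ln(E0/E) / xi
n = ln(5.35e6 / 0.781) / 0.008379872
n = ln(6.850192e+06) / 0.008379872 = 1878.3

1878.3


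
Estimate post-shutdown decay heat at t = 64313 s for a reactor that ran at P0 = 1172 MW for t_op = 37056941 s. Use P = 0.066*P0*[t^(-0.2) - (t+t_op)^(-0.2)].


P/P0 = 0.066 * [t^(-0.2) - (t + t_op)^(-0.2)]
P/P0 = 0.066 * [64313^(-0.2) - (64313 + 37056941)^(-0.2)]
P/P0 = 0.066 * [0.1092296 - 0.03062496] = 0.005187906
P = 1172 * 0.005187906 = 6.0802 MW

6.0802


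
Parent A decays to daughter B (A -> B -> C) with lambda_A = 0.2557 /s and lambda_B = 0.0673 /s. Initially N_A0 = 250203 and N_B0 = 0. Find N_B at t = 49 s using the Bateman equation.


N_B(t) = lambda_A * N_A0 / (lambda_B - lambda_A) * [exp(-lambda_A*t) - exp(-lambda_B*t)]
exp(-0.2557*49) = 3.619046e-06; exp(-0.0673*49) = 0.03696810
N_B = 0.2557 * 250203 / (0.0673 - 0.2557) * (3.619046e-06 - 0.03696810)
N_B = 12552

12552


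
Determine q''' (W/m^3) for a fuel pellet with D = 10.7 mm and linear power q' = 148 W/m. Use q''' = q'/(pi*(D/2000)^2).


r = D / 2 / 1000 = 10.7 / 2 / 1000 = 0.00535 m
q''' = q' / (pi * r^2)
q''' = 148 / (pi * 0.00535^2)
q''' = 1.6459e+06 W/m^3

1.6459e+06


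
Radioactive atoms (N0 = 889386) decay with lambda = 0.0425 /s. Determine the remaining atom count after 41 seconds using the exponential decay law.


N = N0 * exp(-lambda * t)
N = 889386 * exp(-0.0425 * 41)
N = 155716

155716


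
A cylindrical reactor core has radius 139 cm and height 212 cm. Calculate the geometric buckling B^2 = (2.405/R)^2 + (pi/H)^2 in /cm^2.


B^2 = (2.405/R)^2 + (pi/H)^2
B^2 = (2.405/139)^2 + (pi/212)^2
B^2 = 5.1896e-04 /cm^2

5.1896e-04


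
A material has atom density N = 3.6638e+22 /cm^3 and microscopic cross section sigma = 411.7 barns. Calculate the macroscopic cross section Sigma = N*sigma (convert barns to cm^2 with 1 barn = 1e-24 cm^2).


Sigma = N * sigma_barns * 1e-24
Sigma = 3.6638e+22 * 411.7 * 1e-24
Sigma = 15.084 /cm

15.084


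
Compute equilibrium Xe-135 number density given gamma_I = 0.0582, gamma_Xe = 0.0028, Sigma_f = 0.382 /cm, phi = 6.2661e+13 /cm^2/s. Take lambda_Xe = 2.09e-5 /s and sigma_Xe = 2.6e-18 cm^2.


Xe_eq = (gamma_I + gamma_Xe) * Sigma_f * phi / (lambda_Xe + sigma_Xe * phi)
Numerator = (0.0582 + 0.0028) * 0.382 * 6.2661e+13 = 1.460127e+12
Denominator = 2.09e-5 + 2.6e-18 * 6.2661e+13 = 1.838186e-04
Xe_eq = 1.460127e+12 / 1.838186e-04 = 7.9433e+15 /cm^3

7.9433e+15


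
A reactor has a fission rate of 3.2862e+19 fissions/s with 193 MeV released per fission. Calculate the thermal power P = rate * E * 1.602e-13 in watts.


P = fission_rate * E_MeV * 1.602e-13
P = 3.2862e+19 * 193 * 1.602e-13
P = 1.0160e+09 W

1.0160e+09


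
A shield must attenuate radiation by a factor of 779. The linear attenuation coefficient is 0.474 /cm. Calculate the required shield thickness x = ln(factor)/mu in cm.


x = ln(factor) / mu
x = ln(779) / 0.474
x = 14.046 cm

14.046


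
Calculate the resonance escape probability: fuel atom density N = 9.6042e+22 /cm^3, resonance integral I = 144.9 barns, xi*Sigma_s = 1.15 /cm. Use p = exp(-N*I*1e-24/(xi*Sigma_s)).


p = exp(-N * I * 1e-24 / (xi*Sigma_s))
p = exp(-9.6042e+22 * 144.9 * 1e-24 / 1.15)
p = 5.5523e-06

5.5523e-06


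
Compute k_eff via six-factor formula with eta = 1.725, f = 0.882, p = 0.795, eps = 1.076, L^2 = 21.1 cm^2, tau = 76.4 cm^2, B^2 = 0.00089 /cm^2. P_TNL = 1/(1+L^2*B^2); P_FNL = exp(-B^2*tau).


k_inf = eta*f*p*eps = 1.725*0.882*0.795*1.076 = 1.301479
P_TNL = 1/(1 + L^2*B^2) = 1/(1 + 21.1*0.00089) = 0.9815672
P_FNL = exp(-B^2*tau) = exp(-0.00089*76.4) = 0.9342642
k_eff = k_inf * P_TNL * P_FNL = 1.301479 * 0.9815672 * 0.9342642
k_eff = 1.1935

1.1935


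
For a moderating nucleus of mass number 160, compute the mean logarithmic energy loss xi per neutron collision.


xi = 1 + (A-1)^2/(2A) * ln((A-1)/(A+1))
xi = 1 + (160-1)^2/(2*160) * ln((160-1)/(160 +1))
xi = 0.012448

0.012448


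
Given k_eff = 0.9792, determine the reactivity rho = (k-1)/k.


rho = (k_eff - 1) / k_eff
rho = (0.9792 - 1) / 0.9792
rho = -0.021242

-0.021242


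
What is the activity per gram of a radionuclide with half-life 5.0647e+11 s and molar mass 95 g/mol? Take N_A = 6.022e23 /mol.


lambda = ln(2) / t_half = ln(2) / 5.0647e+11 = 1.368585e-12 /s
SA = lambda * N_A / M
SA = 1.368585e-12 * 6.022e23 / 95
SA = 8.6754e+09 Bq/g

8.6754e+09


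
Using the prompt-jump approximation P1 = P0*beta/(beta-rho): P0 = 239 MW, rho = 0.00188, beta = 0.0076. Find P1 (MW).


P1/P0 = beta / (beta - rho)
P1/P0 = 0.0076 / (0.0076 - 0.00188) = 1.328671
P1 = 239 * 1.328671 = 317.55 MW

317.55


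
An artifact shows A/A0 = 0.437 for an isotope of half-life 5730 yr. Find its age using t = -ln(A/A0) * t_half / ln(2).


lambda = ln(2) / t_half = ln(2) / 5730 = 1.209681e-04 /yr
t = -ln(A/A0) / lambda
t = -ln(0.437) / 1.209681e-04
t = 6843.3 yr

6843.3


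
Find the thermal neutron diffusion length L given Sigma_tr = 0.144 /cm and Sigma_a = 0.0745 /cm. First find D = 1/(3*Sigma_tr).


D = 1 / (3 * Sigma_tr) = 1 / (3 * 0.144) = 2.314815 cm
L = sqrt(D / Sigma_a)
L = sqrt(2.314815 / 0.0745)
L = 5.5742 cm

5.5742


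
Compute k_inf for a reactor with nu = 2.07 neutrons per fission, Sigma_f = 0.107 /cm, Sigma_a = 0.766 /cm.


k_inf = nu * Sigma_f / Sigma_a
k_inf = 2.07 * 0.107 / 0.766
k_inf = 0.28915

0.28915


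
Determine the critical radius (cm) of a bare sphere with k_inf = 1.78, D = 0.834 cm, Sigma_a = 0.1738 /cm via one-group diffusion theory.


L^2 = D / Sigma_a = 0.834 / 0.1738 = 4.798619 cm^2
B_m^2 = (k_inf - 1) / L^2 = (1.78 - 1) / 4.798619 = 0.1625468 /cm^2
For a bare sphere: B_g = pi/R, so R_c = pi / sqrt(B_m^2)
R_c = pi / sqrt(0.1625468) = 7.7922 cm

7.7922


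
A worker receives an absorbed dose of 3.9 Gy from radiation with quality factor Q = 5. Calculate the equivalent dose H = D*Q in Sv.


H = D * Q
H = 3.9 * 5
H = 19.500 Sv

19.500


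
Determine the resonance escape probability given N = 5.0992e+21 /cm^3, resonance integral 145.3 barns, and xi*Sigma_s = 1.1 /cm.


p = exp(-N * I * 1e-24 / (xi*Sigma_s))
p = exp(-5.0992e+21 * 145.3 * 1e-24 / 1.1)
p = 0.50989

0.50989


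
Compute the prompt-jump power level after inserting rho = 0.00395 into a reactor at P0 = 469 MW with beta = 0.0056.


P1/P0 = beta / (beta - rho)
P1/P0 = 0.0056 / (0.0056 - 0.00395) = 3.393939
P1 = 469 * 3.393939 = 1591.8 MW

1591.8


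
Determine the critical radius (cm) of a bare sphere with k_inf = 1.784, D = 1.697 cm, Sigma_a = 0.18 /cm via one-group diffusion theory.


L^2 = D / Sigma_a = 1.697 / 0.18 = 9.427778 cm^2
B_m^2 = (k_inf - 1) / L^2 = (1.784 - 1) / 9.427778 = 0.08315851 /cm^2
For a bare sphere: B_g = pi/R, so R_c = pi / sqrt(B_m^2)
R_c = pi / sqrt(0.08315851) = 10.894 cm

10.894


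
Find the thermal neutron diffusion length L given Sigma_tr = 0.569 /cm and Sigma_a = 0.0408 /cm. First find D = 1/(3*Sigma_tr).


D = 1 / (3 * Sigma_tr) = 1 / (3 * 0.569) = 0.5858231 cm
L = sqrt(D / Sigma_a)
L = sqrt(0.5858231 / 0.0408)
L = 3.7892 cm

3.7892


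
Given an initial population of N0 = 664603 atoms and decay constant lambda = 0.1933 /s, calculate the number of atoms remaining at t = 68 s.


N = N0 * exp(-lambda * t)
N = 664603 * exp(-0.1933 * 68)
N = 1.3002

1.3002


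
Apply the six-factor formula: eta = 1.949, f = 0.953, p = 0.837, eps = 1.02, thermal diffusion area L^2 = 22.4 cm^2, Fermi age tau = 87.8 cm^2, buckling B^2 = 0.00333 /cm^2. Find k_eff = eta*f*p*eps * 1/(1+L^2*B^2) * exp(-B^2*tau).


k_inf = eta*f*p*eps = 1.949*0.953*0.837*1.02 = 1.585734
P_TNL = 1/(1 + L^2*B^2) = 1/(1 + 22.4*0.00333) = 0.9305857
P_FNL = exp(-B^2*tau) = exp(-0.00333*87.8) = 0.7464893
k_eff = k_inf * P_TNL * P_FNL = 1.585734 * 0.9305857 * 0.7464893
k_eff = 1.1016

1.1016


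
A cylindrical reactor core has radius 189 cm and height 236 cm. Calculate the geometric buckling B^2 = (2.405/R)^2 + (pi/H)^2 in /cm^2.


B^2 = (2.405/R)^2 + (pi/H)^2
B^2 = (2.405/189)^2 + (pi/236)^2
B^2 = 3.3913e-04 /cm^2

3.3913e-04


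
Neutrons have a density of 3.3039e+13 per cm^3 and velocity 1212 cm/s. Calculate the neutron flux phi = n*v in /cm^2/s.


phi = n * v
phi = 3.3039e+13 * 1212
phi = 4.0043e+16 /cm^2/s

4.0043e+16


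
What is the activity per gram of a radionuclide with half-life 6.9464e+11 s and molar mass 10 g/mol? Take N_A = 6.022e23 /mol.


lambda = ln(2) / t_half = ln(2) / 6.9464e+11 = 9.978509e-13 /s
SA = lambda * N_A / M
SA = 9.978509e-13 * 6.022e23 / 10
SA = 6.0091e+10 Bq/g

6.0091e+10


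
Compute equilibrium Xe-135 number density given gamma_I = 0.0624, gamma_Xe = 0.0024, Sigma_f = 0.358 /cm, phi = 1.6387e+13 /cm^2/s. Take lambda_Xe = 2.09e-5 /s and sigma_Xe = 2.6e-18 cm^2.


Xe_eq = (gamma_I + gamma_Xe) * Sigma_f * phi / (lambda_Xe + sigma_Xe * phi)
Numerator = (0.0624 + 0.0024) * 0.358 * 1.6387e+13 = 3.801522e+11
Denominator = 2.09e-5 + 2.6e-18 * 1.6387e+13 = 6.350620e-05
Xe_eq = 3.801522e+11 / 6.350620e-05 = 5.9861e+15 /cm^3

5.9861e+15


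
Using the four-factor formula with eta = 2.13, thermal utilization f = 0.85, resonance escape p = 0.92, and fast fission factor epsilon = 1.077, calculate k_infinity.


k_inf = eta * f * p * epsilon
k_inf = 2.13 * 0.85 * 0.92 * 1.077
k_inf = 1.7939

1.7939


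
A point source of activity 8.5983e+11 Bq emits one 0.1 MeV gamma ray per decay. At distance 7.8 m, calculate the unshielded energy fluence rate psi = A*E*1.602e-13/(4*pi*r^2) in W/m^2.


psi = A * E * 1.602e-13 / (4*pi*r^2)
psi = 8.5983e+11 * 0.1 * 1.602e-13 / (4*pi*7.8^2)
psi = 1.8017e-05 W/m^2

1.8017e-05


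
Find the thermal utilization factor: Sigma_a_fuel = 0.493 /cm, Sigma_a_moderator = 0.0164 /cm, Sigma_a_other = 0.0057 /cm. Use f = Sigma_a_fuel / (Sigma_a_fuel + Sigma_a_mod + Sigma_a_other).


f = Sigma_a_fuel / (Sigma_a_fuel + Sigma_a_mod + Sigma_a_other)
f = 0.493 / (0.493 + 0.0164 + 0.0057)
f = 0.95710

0.95710


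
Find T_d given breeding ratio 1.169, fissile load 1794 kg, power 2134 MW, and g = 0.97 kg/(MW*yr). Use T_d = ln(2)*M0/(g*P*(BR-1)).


Breeding gain G = BR - 1 = 1.169 - 1 = 0.169
Fissile production rate = g * P * G = 0.97 * 2134 * 0.169 = 349.82662 kg/yr
T_d = ln(2) * M0 / (g * P * G)
T_d = ln(2) * 1794 / 349.82662 = 3.5546 yr

3.5546


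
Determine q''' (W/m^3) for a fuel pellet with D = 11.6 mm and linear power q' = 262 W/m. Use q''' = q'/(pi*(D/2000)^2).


r = D / 2 / 1000 = 11.6 / 2 / 1000 = 0.0058 m
q''' = q' / (pi * r^2)
q''' = 262 / (pi * 0.0058^2)
q''' = 2.4791e+06 W/m^3

2.4791e+06


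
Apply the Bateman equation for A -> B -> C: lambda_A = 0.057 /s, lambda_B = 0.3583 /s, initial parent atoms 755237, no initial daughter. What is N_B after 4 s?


N_B(t) = lambda_A * N_A0 / (lambda_B - lambda_A) * [exp(-lambda_A*t) - exp(-lambda_B*t)]
exp(-0.057*4) = 0.7961243; exp(-0.3583*4) = 0.2385444
N_B = 0.057 * 755237 / (0.3583 - 0.057) * (0.7961243 - 0.2385444)
N_B = 79665

79665


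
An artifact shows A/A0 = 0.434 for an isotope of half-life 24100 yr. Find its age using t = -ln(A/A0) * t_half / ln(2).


lambda = ln(2) / t_half = ln(2) / 24100 = 2.876129e-05 /yr
t = -ln(A/A0) / lambda
t = -ln(0.434) / 2.876129e-05
t = 29022 yr

29022


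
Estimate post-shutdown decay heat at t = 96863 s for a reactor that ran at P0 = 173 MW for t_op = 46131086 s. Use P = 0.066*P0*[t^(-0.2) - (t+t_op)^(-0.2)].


P/P0 = 0.066 * [t^(-0.2) - (t + t_op)^(-0.2)]
P/P0 = 0.066 * [96863^(-0.2) - (96863 + 46131086)^(-0.2)]
P/P0 = 0.066 * [0.1006395 - 0.02931022] = 0.004707732
P = 173 * 0.004707732 = 0.81444 MW

0.81444


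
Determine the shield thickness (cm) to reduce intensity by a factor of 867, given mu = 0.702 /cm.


x = ln(factor) / mu
x = ln(867) / 0.702
x = 9.6368 cm

9.6368


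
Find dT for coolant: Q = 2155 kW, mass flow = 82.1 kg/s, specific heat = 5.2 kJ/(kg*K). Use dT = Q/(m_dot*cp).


dT = Q / (m_dot * cp)
dT = 2155 / (82.1 * 5.2)
dT = 5.0478 C

5.0478


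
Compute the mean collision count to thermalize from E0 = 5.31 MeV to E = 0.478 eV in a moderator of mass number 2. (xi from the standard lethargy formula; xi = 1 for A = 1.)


xi = 1 + (A-1)^2/(2A)*ln((A-1)/(A+1)) = 0.7253469 (for A = 2)
n = ln(E0/E) / xi
n = ln(5.31e6 / 0.478) / 0.7253469
n = ln(1.110879e+07) / 0.7253469 = 22.366

22.366


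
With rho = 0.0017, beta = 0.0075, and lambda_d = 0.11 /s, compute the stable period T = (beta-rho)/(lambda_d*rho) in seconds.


T = (beta - rho) / (lambda_d * rho)
T = (0.0075 - 0.0017) / (0.11 * 0.0017)
T = 31.016 s

31.016


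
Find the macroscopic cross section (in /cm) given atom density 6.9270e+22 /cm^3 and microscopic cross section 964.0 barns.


Sigma = N * sigma_barns * 1e-24
Sigma = 6.9270e+22 * 964.0 * 1e-24
Sigma = 66.776 /cm

66.776


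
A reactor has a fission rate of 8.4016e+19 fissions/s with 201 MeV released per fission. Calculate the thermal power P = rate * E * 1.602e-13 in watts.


P = fission_rate * E_MeV * 1.602e-13
P = 8.4016e+19 * 201 * 1.602e-13
P = 2.7053e+09 W

2.7053e+09


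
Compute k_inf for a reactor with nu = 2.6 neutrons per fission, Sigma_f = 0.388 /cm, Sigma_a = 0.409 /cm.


k_inf = nu * Sigma_f / Sigma_a
k_inf = 2.6 * 0.388 / 0.409
k_inf = 2.4665

2.4665


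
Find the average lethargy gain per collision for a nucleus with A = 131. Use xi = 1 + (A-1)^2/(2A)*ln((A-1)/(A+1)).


xi = 1 + (A-1)^2/(2A) * ln((A-1)/(A+1))
xi = 1 + (131-1)^2/(2*131) * ln((131-1)/(131 +1))
xi = 0.015190

0.015190


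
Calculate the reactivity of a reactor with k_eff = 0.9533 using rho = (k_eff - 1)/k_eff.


rho = (k_eff - 1) / k_eff
rho = (0.9533 - 1) / 0.9533
rho = -0.048988

-0.048988


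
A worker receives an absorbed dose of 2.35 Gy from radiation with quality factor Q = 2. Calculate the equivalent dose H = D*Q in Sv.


H = D * Q
H = 2.35 * 2
H = 4.7000 Sv

4.7000


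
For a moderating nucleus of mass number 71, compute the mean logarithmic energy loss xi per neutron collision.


xi = 1 + (A-1)^2/(2A) * ln((A-1)/(A+1))
xi = 1 + (71-1)^2/(2*71) * ln((71-1)/(71 +1))
xi = 0.027906

0.027906


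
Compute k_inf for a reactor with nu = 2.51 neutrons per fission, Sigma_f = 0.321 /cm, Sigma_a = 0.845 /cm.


k_inf = nu * Sigma_f / Sigma_a
k_inf = 2.51 * 0.321 / 0.845
k_inf = 0.95350

0.95350


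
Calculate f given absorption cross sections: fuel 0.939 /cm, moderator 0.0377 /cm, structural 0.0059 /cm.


f = Sigma_a_fuel / (Sigma_a_fuel + Sigma_a_mod + Sigma_a_other)
f = 0.939 / (0.939 + 0.0377 + 0.0059)
f = 0.95563

0.95563


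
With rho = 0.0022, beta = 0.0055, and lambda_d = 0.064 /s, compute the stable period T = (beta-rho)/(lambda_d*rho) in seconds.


T = (beta - rho) / (lambda_d * rho)
T = (0.0055 - 0.0022) / (0.064 * 0.0022)
T = 23.437 s

23.437


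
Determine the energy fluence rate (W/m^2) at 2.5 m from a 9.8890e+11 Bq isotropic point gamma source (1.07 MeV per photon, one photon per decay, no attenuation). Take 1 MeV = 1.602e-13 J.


psi = A * E * 1.602e-13 / (4*pi*r^2)
psi = 9.8890e+11 * 1.07 * 1.602e-13 / (4*pi*2.5^2)
psi = 0.0021583 W/m^2

0.0021583


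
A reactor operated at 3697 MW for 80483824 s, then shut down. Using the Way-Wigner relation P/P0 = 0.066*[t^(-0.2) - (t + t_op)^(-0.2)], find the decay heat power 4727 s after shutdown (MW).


P/P0 = 0.066 * [t^(-0.2) - (t + t_op)^(-0.2)]
P/P0 = 0.066 * [4727^(-0.2) - (4727 + 80483824)^(-0.2)]
P/P0 = 0.066 * [0.1841123 - 0.02623332] = 0.01042001
P = 3697 * 0.01042001 = 38.523 MW

38.523


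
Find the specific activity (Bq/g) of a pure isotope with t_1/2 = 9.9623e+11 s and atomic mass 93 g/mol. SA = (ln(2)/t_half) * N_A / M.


lambda = ln(2) / t_half = ln(2) / 9.9623e+11 = 6.957702e-13 /s
SA = lambda * N_A / M
SA = 6.957702e-13 * 6.022e23 / 93
SA = 4.5053e+09 Bq/g

4.5053e+09


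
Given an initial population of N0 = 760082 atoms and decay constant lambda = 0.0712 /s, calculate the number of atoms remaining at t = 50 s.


N = N0 * exp(-lambda * t)
N = 760082 * exp(-0.0712 * 50)
N = 21616

21616


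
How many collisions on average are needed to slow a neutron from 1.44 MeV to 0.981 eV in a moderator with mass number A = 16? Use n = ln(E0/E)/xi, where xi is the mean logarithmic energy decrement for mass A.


xi = 1 + (A-1)^2/(2A)*ln((A-1)/(A+1)) = 0.1199467 (for A = 16)
n = ln(E0/E) / xi
n = ln(1.44e6 / 0.981) / 0.1199467
n = ln(1.467890e+06) / 0.1199467 = 118.38

118.38


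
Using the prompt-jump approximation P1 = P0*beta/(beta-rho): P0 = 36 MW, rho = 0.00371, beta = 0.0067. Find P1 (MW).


P1/P0 = beta / (beta - rho)
P1/P0 = 0.0067 / (0.0067 - 0.00371) = 2.240803
P1 = 36 * 2.240803 = 80.669 MW

80.669


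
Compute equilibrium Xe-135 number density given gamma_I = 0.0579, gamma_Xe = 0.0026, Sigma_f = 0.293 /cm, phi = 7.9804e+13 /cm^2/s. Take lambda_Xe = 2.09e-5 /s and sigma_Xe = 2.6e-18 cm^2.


Xe_eq = (gamma_I + gamma_Xe) * Sigma_f * phi / (lambda_Xe + sigma_Xe * phi)
Numerator = (0.0579 + 0.0026) * 0.293 * 7.9804e+13 = 1.414646e+12
Denominator = 2.09e-5 + 2.6e-18 * 7.9804e+13 = 2.283904e-04
Xe_eq = 1.414646e+12 / 2.283904e-04 = 6.1940e+15 /cm^3

6.1940e+15


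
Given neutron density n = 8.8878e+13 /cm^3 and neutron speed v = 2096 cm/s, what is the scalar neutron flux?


phi = n * v
phi = 8.8878e+13 * 2096
phi = 1.8629e+17 /cm^2/s

1.8629e+17


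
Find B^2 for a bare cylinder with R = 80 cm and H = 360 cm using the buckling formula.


B^2 = (2.405/R)^2 + (pi/H)^2
B^2 = (2.405/80)^2 + (pi/360)^2
B^2 = 9.7991e-04 /cm^2

9.7991e-04


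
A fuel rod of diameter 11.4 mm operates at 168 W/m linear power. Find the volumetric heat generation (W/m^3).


r = D / 2 / 1000 = 11.4 / 2 / 1000 = 0.0057 m
q''' = q' / (pi * r^2)
q''' = 168 / (pi * 0.0057^2)
q''' = 1.6459e+06 W/m^3

1.6459e+06


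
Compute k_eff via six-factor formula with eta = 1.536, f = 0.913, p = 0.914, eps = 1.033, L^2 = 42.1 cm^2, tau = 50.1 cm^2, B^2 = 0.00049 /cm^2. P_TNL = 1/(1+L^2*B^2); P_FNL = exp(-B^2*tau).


k_inf = eta*f*p*eps = 1.536*0.913*0.914*1.033 = 1.324063
P_TNL = 1/(1 + L^2*B^2) = 1/(1 + 42.1*0.00049) = 0.9797880
P_FNL = exp(-B^2*tau) = exp(-0.00049*50.1) = 0.9757499
k_eff = k_inf * P_TNL * P_FNL = 1.324063 * 0.9797880 * 0.9757499
k_eff = 1.2658

1.2658


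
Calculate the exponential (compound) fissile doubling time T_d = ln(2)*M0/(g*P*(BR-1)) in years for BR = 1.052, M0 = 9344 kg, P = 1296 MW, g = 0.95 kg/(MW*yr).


Breeding gain G = BR - 1 = 1.052 - 1 = 0.052
Fissile production rate = g * P * G = 0.95 * 1296 * 0.052 = 64.0224 kg/yr
T_d = ln(2) * M0 / (g * P * G)
T_d = ln(2) * 9344 / 64.0224 = 101.16 yr

101.16


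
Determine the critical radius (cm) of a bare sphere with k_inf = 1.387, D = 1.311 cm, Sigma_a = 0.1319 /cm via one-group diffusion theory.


L^2 = D / Sigma_a = 1.311 / 0.1319 = 9.939348 cm^2
B_m^2 = (k_inf - 1) / L^2 = (1.387 - 1) / 9.939348 = 0.03893616 /cm^2
For a bare sphere: B_g = pi/R, so R_c = pi / sqrt(B_m^2)
R_c = pi / sqrt(0.03893616) = 15.921 cm

15.921


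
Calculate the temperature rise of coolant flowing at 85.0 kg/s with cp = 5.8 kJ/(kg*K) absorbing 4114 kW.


dT = Q / (m_dot * cp)
dT = 4114 / (85.0 * 5.8)
dT = 8.3448 C

8.3448


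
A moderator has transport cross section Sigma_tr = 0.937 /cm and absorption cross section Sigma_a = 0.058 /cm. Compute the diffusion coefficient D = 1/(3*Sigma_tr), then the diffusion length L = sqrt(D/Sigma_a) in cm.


D = 1 / (3 * Sigma_tr) = 1 / (3 * 0.937) = 0.3557453 cm
L = sqrt(D / Sigma_a)
L = sqrt(0.3557453 / 0.058)
L = 2.4766 cm

2.4766


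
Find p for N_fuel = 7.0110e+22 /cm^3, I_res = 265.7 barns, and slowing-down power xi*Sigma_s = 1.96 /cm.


p = exp(-N * I * 1e-24 / (xi*Sigma_s))
p = exp(-7.0110e+22 * 265.7 * 1e-24 / 1.96)
p = 7.4538e-05

7.4538e-05


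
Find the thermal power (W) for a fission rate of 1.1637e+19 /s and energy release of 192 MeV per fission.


P = fission_rate * E_MeV * 1.602e-13
P = 1.1637e+19 * 192 * 1.602e-13
P = 3.5794e+08 W

3.5794e+08


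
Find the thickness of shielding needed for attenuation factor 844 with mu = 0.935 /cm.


x = ln(factor) / mu
x = ln(844) / 0.935
x = 7.2066 cm

7.2066


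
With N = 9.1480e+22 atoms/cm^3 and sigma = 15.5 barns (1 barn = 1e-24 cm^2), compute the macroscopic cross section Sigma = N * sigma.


Sigma = N * sigma_barns * 1e-24
Sigma = 9.1480e+22 * 15.5 * 1e-24
Sigma = 1.4179 /cm

1.4179


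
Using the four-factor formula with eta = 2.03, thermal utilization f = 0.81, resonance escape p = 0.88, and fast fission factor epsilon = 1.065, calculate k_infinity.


k_inf = eta * f * p * epsilon
k_inf = 2.03 * 0.81 * 0.88 * 1.065
k_inf = 1.5410

1.5410


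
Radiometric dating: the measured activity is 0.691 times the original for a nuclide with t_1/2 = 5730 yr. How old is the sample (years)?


lambda = ln(2) / t_half = ln(2) / 5730 = 1.209681e-04 /yr
t = -ln(A/A0) / lambda
t = -ln(0.691) / 1.209681e-04
t = 3055.5 yr

3055.5


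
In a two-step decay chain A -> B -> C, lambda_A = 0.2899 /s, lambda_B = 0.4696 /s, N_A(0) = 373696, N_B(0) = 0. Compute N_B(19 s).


N_B(t) = lambda_A * N_A0 / (lambda_B - lambda_A) * [exp(-lambda_A*t) - exp(-lambda_B*t)]
exp(-0.2899*19) = 0.004053802; exp(-0.4696*19) = 1.333678e-04
N_B = 0.2899 * 373696 / (0.4696 - 0.2899) * (0.004053802 - 1.333678e-04)
N_B = 2363.5

2363.5


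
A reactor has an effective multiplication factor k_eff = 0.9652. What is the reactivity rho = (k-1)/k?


rho = (k_eff - 1) / k_eff
rho = (0.9652 - 1) / 0.9652
rho = -0.036055

-0.036055


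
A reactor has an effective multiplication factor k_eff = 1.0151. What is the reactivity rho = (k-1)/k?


rho = (k_eff - 1) / k_eff
rho = (1.0151 - 1) / 1.0151
rho = 0.014875

0.014875


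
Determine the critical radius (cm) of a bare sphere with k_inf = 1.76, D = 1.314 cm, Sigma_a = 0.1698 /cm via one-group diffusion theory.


L^2 = D / Sigma_a = 1.314 / 0.1698 = 7.738516 cm^2
B_m^2 = (k_inf - 1) / L^2 = (1.76 - 1) / 7.738516 = 0.09821004 /cm^2
For a bare sphere: B_g = pi/R, so R_c = pi / sqrt(B_m^2)
R_c = pi / sqrt(0.09821004) = 10.025 cm

10.025


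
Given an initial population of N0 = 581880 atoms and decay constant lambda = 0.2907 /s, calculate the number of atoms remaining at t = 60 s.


N = N0 * exp(-lambda * t)
N = 581880 * exp(-0.2907 * 60)
N = 0.015483

0.015483


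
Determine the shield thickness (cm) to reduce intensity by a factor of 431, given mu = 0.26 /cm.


x = ln(factor) / mu
x = ln(431) / 0.26
x = 23.331 cm

23.331


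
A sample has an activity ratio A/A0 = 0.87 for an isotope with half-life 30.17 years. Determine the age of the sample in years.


lambda = ln(2) / t_half = ln(2) / 30.17 = 0.02297472 /yr
t = -ln(A/A0) / lambda
t = -ln(0.87) / 0.02297472
t = 6.0615 yr

6.0615


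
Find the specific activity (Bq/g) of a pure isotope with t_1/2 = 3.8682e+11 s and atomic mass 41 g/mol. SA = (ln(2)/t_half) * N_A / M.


lambda = ln(2) / t_half = ln(2) / 3.8682e+11 = 1.791911e-12 /s
SA = lambda * N_A / M
SA = 1.791911e-12 * 6.022e23 / 41
SA = 2.6319e+10 Bq/g

2.6319e+10


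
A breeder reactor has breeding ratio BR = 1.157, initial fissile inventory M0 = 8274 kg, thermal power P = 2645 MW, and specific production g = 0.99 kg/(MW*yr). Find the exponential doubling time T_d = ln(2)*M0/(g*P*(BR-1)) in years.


Breeding gain G = BR - 1 = 1.157 - 1 = 0.157
Fissile production rate = g * P * G = 0.99 * 2645 * 0.157 = 411.11235 kg/yr
T_d = ln(2) * M0 / (g * P * G)
T_d = ln(2) * 8274 / 411.11235 = 13.950 yr

13.950


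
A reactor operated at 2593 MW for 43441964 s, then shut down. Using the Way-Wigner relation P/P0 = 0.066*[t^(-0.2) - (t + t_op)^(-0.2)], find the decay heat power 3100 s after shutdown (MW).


P/P0 = 0.066 * [t^(-0.2) - (t + t_op)^(-0.2)]
P/P0 = 0.066 * [3100^(-0.2) - (3100 + 43441964)^(-0.2)]
P/P0 = 0.066 * [0.2003215 - 0.02967645] = 0.01126257
P = 2593 * 0.01126257 = 29.204 MW

29.204


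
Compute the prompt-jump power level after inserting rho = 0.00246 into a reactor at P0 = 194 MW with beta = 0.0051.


P1/P0 = beta / (beta - rho)
P1/P0 = 0.0051 / (0.0051 - 0.00246) = 1.931818
P1 = 194 * 1.931818 = 374.77 MW

374.77


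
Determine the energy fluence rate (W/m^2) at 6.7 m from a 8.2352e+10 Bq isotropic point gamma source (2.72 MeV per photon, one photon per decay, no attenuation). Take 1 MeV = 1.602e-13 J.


psi = A * E * 1.602e-13 / (4*pi*r^2)
psi = 8.2352e+10 * 2.72 * 1.602e-13 / (4*pi*6.7^2)
psi = 6.3613e-05 W/m^2

6.3613e-05


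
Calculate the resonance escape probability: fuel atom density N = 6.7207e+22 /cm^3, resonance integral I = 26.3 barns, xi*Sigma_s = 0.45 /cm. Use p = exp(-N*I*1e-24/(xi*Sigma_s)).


p = exp(-N * I * 1e-24 / (xi*Sigma_s))
p = exp(-6.7207e+22 * 26.3 * 1e-24 / 0.45)
p = 0.019685

0.019685


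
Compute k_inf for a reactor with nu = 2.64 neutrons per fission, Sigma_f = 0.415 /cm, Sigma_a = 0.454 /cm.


k_inf = nu * Sigma_f / Sigma_a
k_inf = 2.64 * 0.415 / 0.454
k_inf = 2.4132

2.4132


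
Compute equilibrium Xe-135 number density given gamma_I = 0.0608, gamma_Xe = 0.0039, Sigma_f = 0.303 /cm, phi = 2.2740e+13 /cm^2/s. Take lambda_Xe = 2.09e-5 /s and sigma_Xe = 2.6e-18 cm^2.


Xe_eq = (gamma_I + gamma_Xe) * Sigma_f * phi / (lambda_Xe + sigma_Xe * phi)
Numerator = (0.0608 + 0.0039) * 0.303 * 2.2740e+13 = 4.457972e+11
Denominator = 2.09e-5 + 2.6e-18 * 2.2740e+13 = 8.002400e-05
Xe_eq = 4.457972e+11 / 8.002400e-05 = 5.5708e+15 /cm^3

5.5708e+15


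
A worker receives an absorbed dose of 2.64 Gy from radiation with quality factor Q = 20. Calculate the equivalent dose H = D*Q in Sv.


H = D * Q
H = 2.64 * 20
H = 52.800 Sv

52.800


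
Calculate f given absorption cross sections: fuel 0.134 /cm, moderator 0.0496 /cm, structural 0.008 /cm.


f = Sigma_a_fuel / (Sigma_a_fuel + Sigma_a_mod + Sigma_a_other)
f = 0.134 / (0.134 + 0.0496 + 0.008)
f = 0.69937

0.69937


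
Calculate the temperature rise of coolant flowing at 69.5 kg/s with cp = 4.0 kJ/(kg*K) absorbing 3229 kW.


dT = Q / (m_dot * cp)
dT = 3229 / (69.5 * 4.0)
dT = 11.615 C

11.615


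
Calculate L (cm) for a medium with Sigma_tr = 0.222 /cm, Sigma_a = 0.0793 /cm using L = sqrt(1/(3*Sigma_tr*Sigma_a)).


D = 1 / (3 * Sigma_tr) = 1 / (3 * 0.222) = 1.501502 cm
L = sqrt(D / Sigma_a)
L = sqrt(1.501502 / 0.0793)
L = 4.3514 cm

4.3514


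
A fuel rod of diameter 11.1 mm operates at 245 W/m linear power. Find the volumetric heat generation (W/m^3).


r = D / 2 / 1000 = 11.1 / 2 / 1000 = 0.00555 m
q''' = q' / (pi * r^2)
q''' = 245 / (pi * 0.00555^2)
q''' = 2.5318e+06 W/m^3

2.5318e+06


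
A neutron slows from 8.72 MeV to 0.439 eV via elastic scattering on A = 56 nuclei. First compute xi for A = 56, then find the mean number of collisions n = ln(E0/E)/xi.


xi = 1 + (A-1)^2/(2A)*ln((A-1)/(A+1)) = 0.03529286 (for A = 56)
n = ln(E0/E) / xi
n = ln(8.72e6 / 0.439) / 0.03529286
n = ln(1.986333e+07) / 0.03529286 = 476.14

476.14


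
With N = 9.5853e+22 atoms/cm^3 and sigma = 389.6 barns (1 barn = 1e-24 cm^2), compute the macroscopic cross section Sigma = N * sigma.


Sigma = N * sigma_barns * 1e-24
Sigma = 9.5853e+22 * 389.6 * 1e-24
Sigma = 37.344 /cm

37.344


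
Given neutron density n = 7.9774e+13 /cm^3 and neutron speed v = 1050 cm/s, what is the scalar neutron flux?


phi = n * v
phi = 7.9774e+13 * 1050
phi = 8.3763e+16 /cm^2/s

8.3763e+16


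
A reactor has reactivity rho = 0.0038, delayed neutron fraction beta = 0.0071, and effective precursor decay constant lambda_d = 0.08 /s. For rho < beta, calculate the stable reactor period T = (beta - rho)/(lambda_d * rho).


T = (beta - rho) / (lambda_d * rho)
T = (0.0071 - 0.0038) / (0.08 * 0.0038)
T = 10.855 s

10.855


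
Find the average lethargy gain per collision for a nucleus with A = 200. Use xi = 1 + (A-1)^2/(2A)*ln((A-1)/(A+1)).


xi = 1 + (A-1)^2/(2A) * ln((A-1)/(A+1))
xi = 1 + (200-1)^2/(2*200) * ln((200-1)/(200 +1))
xi = 0.0099667

0.0099667


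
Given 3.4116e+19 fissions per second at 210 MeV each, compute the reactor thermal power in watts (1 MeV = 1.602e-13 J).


P = fission_rate * E_MeV * 1.602e-13
P = 3.4116e+19 * 210 * 1.602e-13
P = 1.1477e+09 W

1.1477e+09


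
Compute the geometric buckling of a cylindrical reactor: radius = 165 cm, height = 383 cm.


B^2 = (2.405/R)^2 + (pi/H)^2
B^2 = (2.405/165)^2 + (pi/383)^2
B^2 = 2.7974e-04 /cm^2

2.7974e-04


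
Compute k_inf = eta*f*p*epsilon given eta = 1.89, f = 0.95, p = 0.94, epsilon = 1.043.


k_inf = eta * f * p * epsilon
k_inf = 1.89 * 0.95 * 0.94 * 1.043
k_inf = 1.7603

1.7603


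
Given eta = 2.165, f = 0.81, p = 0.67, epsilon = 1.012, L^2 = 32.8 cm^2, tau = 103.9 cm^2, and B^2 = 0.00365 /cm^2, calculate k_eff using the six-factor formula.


k_inf = eta*f*p*eps = 2.165*0.81*0.67*1.012 = 1.189045
P_TNL = 1/(1 + L^2*B^2) = 1/(1 + 32.8*0.00365) = 0.8930804
P_FNL = exp(-B^2*tau) = exp(-0.00365*103.9) = 0.6843848
k_eff = k_inf * P_TNL * P_FNL = 1.189045 * 0.8930804 * 0.6843848
k_eff = 0.72676

0.72676
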